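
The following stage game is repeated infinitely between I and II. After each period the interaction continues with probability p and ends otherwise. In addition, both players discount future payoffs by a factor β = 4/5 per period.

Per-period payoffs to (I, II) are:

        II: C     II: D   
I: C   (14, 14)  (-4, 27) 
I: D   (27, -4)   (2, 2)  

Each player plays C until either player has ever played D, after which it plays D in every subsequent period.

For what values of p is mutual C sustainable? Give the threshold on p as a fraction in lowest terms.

13/20

Expected continuation weight on next period's payoff is β·p = 4/5·p, which plays the role of the discount factor.
Cooperation requires 4/5·p ≥ (27−14)/(27−2) = 13/25, hence p ≥ 13/20.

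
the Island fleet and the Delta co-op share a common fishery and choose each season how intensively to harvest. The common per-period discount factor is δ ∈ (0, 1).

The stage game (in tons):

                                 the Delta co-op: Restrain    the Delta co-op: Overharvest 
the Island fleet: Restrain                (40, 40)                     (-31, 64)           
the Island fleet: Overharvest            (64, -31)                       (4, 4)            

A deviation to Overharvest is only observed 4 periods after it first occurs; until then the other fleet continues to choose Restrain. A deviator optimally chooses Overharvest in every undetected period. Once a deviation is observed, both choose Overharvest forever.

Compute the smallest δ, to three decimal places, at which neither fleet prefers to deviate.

0.795

A deviator earns 64 for 4 periods, then 4 forever; cooperating earns 40 forever. Multiplying the IC by (1−δ):
40 ≥ 64(1−δ^4) + 4δ^4, so 60·δ^4 ≥ 24 and δ^4 ≥ 2/5.
δ ≥ (2/5)^(1/4) ≈ 0.795.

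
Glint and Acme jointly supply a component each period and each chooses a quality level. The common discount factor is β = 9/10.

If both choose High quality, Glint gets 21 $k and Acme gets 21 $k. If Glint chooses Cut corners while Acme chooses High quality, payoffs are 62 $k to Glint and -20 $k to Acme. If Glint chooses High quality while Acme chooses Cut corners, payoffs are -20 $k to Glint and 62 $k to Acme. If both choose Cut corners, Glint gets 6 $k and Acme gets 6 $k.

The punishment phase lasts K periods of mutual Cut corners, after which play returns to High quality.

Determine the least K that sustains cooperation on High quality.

IC: β(1−β^K)/(1−β) ≥ (62−21)/(21−6) = 41/15.
With β = 9/10: need 1 − β^K ≥ 41/15·(1−9/10)/(9/10), i.e. β^K ≤ 0.6963.
Since (9/10)^3 = 0.7290 and (9/10)^4 = 0.6561, the smallest such K is 4.

4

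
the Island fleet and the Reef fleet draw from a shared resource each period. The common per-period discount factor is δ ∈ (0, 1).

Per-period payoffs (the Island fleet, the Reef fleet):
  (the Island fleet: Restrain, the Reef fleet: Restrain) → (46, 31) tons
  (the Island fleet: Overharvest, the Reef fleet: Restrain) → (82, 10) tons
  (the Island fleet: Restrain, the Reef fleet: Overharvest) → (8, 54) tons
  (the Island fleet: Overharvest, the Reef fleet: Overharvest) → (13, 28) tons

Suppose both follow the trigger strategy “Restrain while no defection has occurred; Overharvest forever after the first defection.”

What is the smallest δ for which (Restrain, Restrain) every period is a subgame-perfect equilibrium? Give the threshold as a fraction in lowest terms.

For the Island fleet: deviation gain 82−46 = 36, per-period punishment loss 46−13 = 33. IC gives δ ≥ 36/69 = 12/23.
For the Reef fleet: gain 23, loss 3 per period, so δ ≥ 23/26.
The tighter constraint is the Reef fleet's, so cooperation needs δ ≥ 23/26.

23/26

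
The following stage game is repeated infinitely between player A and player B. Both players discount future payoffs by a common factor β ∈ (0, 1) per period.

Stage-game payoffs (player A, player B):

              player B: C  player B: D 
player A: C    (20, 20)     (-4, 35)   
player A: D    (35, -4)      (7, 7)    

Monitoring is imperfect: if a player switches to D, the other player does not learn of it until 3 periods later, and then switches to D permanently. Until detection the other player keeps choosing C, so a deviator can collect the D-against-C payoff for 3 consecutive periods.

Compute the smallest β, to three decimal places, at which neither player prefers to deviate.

A deviator earns 35 for 3 periods, then 7 forever; cooperating earns 20 forever. Multiplying the IC by (1−β):
20 ≥ 35(1−β^3) + 7β^3, so 28·β^3 ≥ 15 and β^3 ≥ 15/28.
β ≥ (15/28)^(1/3) ≈ 0.812.

0.812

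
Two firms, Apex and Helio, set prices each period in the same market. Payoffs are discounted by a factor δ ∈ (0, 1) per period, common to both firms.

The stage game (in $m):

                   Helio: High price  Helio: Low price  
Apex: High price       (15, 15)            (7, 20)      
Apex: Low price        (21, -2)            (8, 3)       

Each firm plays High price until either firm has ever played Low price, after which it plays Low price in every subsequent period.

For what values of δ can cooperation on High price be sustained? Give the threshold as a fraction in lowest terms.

6/13

For Apex: deviation gain 21−15 = 6, per-period punishment loss 15−8 = 7. IC gives δ ≥ 6/13.
For Helio: gain 5, loss 12 per period, so δ ≥ 5/17.
The tighter constraint is Apex's, so cooperation needs δ ≥ 6/13.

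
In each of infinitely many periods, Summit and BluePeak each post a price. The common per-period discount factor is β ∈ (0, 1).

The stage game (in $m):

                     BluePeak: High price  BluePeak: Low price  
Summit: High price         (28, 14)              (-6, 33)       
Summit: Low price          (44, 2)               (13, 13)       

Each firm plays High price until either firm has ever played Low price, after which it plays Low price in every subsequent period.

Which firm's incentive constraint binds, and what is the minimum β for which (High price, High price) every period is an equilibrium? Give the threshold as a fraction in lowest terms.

BluePeak; β ≥ 19/20

Summit: cooperation gives 28 each period; deviation gives 44 once then 13 forever.
  28/(1−β) ≥ 44 + 13β/(1−β) ⇒ β ≥ 16/31.
BluePeak: cooperation gives 14 each period; deviation gives 33 once then 13 forever.
  β ≥ 19/20.
Both must hold, so the binding constraint is BluePeak's: β ≥ 19/20.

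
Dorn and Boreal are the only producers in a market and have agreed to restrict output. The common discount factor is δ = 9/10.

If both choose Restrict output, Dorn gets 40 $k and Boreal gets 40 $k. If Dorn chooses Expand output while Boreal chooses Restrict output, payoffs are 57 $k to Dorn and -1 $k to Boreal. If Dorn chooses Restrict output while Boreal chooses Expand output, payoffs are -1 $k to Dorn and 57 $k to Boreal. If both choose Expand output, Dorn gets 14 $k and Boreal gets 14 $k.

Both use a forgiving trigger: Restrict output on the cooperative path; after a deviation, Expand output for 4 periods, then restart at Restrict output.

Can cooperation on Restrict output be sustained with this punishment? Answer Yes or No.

IC: δ+…+δ^4 ≥ (57−40)/(40−14) = 17/26.
At δ = 9/10: partial sum = 3.0951 ≥ 0.6538. Cooperation sustainable.

Yes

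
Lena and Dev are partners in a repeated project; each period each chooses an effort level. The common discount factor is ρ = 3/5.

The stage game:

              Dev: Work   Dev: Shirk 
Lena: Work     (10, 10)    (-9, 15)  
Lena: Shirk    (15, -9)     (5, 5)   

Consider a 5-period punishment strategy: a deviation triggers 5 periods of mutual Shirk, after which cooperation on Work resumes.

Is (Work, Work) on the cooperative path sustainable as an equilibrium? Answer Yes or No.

Yes

IC: ρ+…+ρ^5 ≥ (15−10)/(10−5) = 1.
At ρ = 3/5: partial sum = 1.3834 ≥ 1.0000. Cooperation sustainable.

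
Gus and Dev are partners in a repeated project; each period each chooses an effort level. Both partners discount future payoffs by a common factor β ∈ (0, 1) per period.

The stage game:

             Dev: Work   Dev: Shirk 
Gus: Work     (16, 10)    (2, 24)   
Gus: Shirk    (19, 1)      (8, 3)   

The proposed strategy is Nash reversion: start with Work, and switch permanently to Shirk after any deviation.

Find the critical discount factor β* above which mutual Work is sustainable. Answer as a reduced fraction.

2/3

For Gus: deviation gain 19−16 = 3, per-period punishment loss 16−8 = 8. IC gives β ≥ 3/11.
For Dev: gain 14, loss 7 per period, so β ≥ 14/21 = 2/3.
The tighter constraint is Dev's, so cooperation needs β ≥ 2/3.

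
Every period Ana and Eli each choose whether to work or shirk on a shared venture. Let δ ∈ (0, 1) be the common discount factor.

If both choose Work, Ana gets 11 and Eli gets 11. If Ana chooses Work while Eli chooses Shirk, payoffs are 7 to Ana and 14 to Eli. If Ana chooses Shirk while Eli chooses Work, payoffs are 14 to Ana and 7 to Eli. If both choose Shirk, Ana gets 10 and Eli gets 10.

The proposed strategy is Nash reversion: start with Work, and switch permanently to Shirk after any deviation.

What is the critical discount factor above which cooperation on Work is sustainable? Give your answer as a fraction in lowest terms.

Under grim trigger the critical discount factor is (T−C)/(T−P) with T = 14, C = 11, P = 10.
δ* = (14−11)/(14−10) = 3/4.

3/4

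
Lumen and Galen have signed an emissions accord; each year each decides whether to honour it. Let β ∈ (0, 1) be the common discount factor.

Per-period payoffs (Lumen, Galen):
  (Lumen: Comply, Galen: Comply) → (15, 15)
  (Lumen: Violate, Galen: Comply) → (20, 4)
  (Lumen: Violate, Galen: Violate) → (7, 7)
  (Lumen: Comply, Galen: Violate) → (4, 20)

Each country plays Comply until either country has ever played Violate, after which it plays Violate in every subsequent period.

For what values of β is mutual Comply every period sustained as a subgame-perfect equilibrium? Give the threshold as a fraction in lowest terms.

5/13

Cooperation forever yields 15 each period: 15/(1−β).
Deviating yields 20 once, then 7 forever: 20 + 7β/(1−β).
No profitable deviation requires 15/(1−β) ≥ 20 + 7β/(1−β).
Multiplying by (1−β): 15 ≥ 20(1−β) + 7β = 20 − 13β.
So 13β ≥ 5, i.e. β ≥ 5/13.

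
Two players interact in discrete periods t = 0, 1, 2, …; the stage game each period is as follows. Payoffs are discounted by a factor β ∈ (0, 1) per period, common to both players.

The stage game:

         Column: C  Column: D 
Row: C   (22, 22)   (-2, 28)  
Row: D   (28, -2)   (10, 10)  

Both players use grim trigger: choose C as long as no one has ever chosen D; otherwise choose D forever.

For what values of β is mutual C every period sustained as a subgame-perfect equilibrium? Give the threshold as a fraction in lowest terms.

1/3

Under grim trigger the critical discount factor is (T−C)/(T−P) with T = 28, C = 22, P = 10.
β* = (28−22)/(28−10) = 6/18 = 1/3.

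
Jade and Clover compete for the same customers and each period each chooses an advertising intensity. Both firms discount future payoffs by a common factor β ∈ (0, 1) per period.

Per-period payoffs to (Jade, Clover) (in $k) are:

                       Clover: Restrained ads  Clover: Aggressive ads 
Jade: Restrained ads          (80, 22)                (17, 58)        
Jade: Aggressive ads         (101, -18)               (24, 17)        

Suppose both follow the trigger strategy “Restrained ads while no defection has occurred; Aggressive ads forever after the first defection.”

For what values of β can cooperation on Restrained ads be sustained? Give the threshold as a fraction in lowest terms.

36/41

Jade's threshold: (101−80)/(101−24) = 3/11.
Clover's threshold: (58−22)/(58−17) = 36/41.
3/11 < 36/41, so Clover binds and β* = 36/41.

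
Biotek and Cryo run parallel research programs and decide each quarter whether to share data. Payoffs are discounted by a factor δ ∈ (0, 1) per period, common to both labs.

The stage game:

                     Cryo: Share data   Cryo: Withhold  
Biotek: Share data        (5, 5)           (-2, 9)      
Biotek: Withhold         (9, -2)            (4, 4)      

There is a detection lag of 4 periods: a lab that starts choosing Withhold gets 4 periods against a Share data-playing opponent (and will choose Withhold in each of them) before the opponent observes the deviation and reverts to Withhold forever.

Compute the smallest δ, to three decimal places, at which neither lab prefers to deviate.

A deviator earns 9 for 4 periods, then 4 forever; cooperating earns 5 forever. Multiplying the IC by (1−δ):
5 ≥ 9(1−δ^4) + 4δ^4, so 5·δ^4 ≥ 4 and δ^4 ≥ 4/5.
δ ≥ (4/5)^(1/4) ≈ 0.946.

0.946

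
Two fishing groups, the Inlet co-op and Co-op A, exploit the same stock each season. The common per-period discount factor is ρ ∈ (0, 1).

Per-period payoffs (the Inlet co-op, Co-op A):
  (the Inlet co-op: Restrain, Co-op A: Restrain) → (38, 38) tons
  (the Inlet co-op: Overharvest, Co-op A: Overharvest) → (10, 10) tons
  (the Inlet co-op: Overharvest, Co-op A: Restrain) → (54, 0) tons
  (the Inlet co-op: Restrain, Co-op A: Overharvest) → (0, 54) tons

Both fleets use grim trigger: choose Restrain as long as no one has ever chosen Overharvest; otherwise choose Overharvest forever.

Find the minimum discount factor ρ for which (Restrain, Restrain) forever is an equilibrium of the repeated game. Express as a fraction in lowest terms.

Cooperation forever yields 38 each period: 38/(1−ρ).
Deviating yields 54 once, then 10 forever: 54 + 10ρ/(1−ρ).
No profitable deviation requires 38/(1−ρ) ≥ 54 + 10ρ/(1−ρ).
Multiplying by (1−ρ): 38 ≥ 54(1−ρ) + 10ρ = 54 − 44ρ.
So 44ρ ≥ 16, i.e. ρ ≥ 16/44 = 4/11.

4/11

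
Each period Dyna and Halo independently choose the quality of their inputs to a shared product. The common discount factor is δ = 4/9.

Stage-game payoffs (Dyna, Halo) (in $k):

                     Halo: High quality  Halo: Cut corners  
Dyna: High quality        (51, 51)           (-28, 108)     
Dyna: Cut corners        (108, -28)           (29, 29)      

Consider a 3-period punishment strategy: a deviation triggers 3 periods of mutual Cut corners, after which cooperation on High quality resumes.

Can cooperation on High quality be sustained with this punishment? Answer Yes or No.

No

Comparing payoff streams over the 4 periods until play realigns: cooperate → 51(1+δ+…+δ^3); deviate → 108 + 29(δ+…+δ^3).
Cooperation is sustained iff (51−29)(δ+…+δ^3) ≥ 108−51.
δ+…+δ^3 = 4/9·(1−(4/9)^3)/(1−4/9) = 0.7298, and (108−51)/(51−29) = 2.5909.
0.7298 < 2.5909, so cooperation is not sustainable.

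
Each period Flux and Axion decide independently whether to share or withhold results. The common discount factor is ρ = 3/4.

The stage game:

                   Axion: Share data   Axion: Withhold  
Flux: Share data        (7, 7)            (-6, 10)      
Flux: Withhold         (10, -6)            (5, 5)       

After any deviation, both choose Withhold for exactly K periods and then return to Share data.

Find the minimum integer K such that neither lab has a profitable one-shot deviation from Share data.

3

No profitable deviation requires (7−5)(ρ+…+ρ^K) ≥ 10−7, i.e. ρ+…+ρ^K ≥ 3/2 ≈ 1.5000.
With ρ = 3/4, the partial sums are K=1: 0.7500, K=2: 1.3125, K=3: 1.7344.
K = 3 is the first length at which the sum reaches 1.5000.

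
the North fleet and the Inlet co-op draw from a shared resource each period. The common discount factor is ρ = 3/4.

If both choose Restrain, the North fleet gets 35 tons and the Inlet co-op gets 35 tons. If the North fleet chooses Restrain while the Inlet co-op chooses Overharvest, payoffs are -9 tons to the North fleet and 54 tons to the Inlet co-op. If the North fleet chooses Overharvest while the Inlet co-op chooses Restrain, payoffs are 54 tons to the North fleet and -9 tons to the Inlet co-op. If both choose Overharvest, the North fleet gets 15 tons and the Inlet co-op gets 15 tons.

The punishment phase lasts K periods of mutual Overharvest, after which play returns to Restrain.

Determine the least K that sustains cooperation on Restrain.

2

Need Σ_{k=1}^{K} ρ^k ≥ (54−35)/(35−15) = 0.9500 at ρ = 3/4.
At K = 1 the sum is 0.7500 < 0.9500; at K = 2 it is 1.3125 ≥ 0.9500.
So the minimum punishment length is K = 2.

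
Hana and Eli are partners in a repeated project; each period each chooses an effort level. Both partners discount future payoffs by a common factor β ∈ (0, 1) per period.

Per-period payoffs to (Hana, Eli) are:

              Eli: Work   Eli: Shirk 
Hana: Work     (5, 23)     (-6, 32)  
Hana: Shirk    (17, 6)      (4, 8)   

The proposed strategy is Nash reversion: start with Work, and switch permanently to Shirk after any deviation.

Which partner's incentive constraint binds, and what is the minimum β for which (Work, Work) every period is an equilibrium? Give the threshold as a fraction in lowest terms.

Hana; β ≥ 12/13

For Hana: deviation gain 17−5 = 12, per-period punishment loss 5−4 = 1. IC gives β ≥ 12/13.
For Eli: gain 9, loss 15 per period, so β ≥ 9/24 = 3/8.
The tighter constraint is Hana's, so cooperation needs β ≥ 12/13.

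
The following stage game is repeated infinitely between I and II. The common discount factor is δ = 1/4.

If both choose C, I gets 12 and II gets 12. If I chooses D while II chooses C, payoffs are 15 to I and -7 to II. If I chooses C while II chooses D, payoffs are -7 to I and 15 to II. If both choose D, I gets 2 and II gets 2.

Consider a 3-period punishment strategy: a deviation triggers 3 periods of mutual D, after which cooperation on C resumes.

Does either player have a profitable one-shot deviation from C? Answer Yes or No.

No

Comparing payoff streams over the 4 periods until play realigns: cooperate → 12(1+δ+…+δ^3); deviate → 15 + 2(δ+…+δ^3).
Cooperation is sustained iff (12−2)(δ+…+δ^3) ≥ 15−12.
δ+…+δ^3 = 1/4·(1−(1/4)^3)/(1−1/4) = 0.3281, and (15−12)/(12−2) = 0.3000.
0.3281 ≥ 0.3000, so cooperation is sustainable.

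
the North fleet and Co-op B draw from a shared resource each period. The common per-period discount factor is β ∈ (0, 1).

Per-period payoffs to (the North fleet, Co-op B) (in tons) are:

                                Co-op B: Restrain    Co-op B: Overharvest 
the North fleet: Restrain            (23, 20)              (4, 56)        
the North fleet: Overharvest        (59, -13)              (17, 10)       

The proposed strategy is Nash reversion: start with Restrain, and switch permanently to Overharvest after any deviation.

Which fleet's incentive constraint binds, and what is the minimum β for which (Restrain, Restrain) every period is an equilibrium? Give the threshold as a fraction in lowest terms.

the North fleet's threshold: (59−23)/(59−17) = 6/7.
Co-op B's threshold: (56−20)/(56−10) = 18/23.
6/7 > 18/23, so the North fleet binds and β* = 6/7.

the North fleet; β ≥ 6/7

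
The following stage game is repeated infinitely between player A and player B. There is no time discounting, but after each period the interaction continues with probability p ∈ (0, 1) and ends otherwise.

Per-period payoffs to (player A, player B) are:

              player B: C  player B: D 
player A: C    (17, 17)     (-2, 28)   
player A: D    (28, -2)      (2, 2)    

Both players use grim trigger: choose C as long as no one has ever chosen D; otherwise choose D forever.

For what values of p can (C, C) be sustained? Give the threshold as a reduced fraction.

With no time discounting, the continuation probability p plays the role of the discount factor.
Grim-trigger IC: 17/(1−p) ≥ 28 + 2p/(1−p) ⇒ p ≥ (28−17)/(28−2) = 11/26.

11/26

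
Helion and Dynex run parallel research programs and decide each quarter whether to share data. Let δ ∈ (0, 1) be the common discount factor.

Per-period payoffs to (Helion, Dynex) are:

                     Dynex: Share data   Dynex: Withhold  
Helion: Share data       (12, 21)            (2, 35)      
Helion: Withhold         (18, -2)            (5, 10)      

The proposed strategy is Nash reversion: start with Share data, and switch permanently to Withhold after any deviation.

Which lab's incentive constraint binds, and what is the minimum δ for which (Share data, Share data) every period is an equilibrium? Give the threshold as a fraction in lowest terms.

For Helion: deviation gain 18−12 = 6, per-period punishment loss 12−5 = 7. IC gives δ ≥ 6/13.
For Dynex: gain 14, loss 11 per period, so δ ≥ 14/25.
The tighter constraint is Dynex's, so cooperation needs δ ≥ 14/25.

Dynex; δ ≥ 14/25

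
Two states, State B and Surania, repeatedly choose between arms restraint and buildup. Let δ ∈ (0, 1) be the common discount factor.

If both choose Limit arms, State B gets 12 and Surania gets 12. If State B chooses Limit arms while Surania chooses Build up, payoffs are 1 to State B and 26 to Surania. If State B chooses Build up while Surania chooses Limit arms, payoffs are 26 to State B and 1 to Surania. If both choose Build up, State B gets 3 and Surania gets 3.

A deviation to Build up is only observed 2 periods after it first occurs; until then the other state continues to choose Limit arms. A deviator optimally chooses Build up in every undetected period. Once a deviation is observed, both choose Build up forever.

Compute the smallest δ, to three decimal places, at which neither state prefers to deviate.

Deviating for the 2 undetected periods gains 26−12 = 14 per period over cooperation, then loses 12−3 = 9 per period forever once punishment starts.
Gain: 14(1 + δ + … + δ^1); loss: 9·δ^2/(1−δ).
No profitable deviation ⇔ 14(1−δ^2) ≤ 9·δ^2, i.e. δ^2 ≥ 14/(14+9) = 14/23.
Hence δ ≥ (14/23)^(1/2) ≈ 0.780.

0.780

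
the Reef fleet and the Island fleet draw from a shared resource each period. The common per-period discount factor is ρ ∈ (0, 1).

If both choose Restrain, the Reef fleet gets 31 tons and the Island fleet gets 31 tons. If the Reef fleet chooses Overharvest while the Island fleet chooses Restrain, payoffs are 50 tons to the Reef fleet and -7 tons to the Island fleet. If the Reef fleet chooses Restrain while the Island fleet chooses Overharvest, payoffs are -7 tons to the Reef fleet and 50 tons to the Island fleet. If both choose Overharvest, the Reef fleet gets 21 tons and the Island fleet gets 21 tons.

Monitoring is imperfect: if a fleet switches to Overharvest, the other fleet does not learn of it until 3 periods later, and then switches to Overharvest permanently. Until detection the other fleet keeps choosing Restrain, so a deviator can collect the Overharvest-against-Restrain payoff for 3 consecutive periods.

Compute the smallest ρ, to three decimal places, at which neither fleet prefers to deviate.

The best deviation is to choose Overharvest for all 3 undetected periods, earning 50 each, then 21 forever once detected.
Deviation value: 50(1−ρ^3)/(1−ρ) + 21ρ^3/(1−ρ); cooperation value: 31/(1−ρ).
IC: 31 ≥ 50(1−ρ^3) + 21ρ^3 = 50 − 29ρ^3.
So ρ^3 ≥ 19/29, giving ρ ≥ (19/29)^(1/3) ≈ 0.869.

0.869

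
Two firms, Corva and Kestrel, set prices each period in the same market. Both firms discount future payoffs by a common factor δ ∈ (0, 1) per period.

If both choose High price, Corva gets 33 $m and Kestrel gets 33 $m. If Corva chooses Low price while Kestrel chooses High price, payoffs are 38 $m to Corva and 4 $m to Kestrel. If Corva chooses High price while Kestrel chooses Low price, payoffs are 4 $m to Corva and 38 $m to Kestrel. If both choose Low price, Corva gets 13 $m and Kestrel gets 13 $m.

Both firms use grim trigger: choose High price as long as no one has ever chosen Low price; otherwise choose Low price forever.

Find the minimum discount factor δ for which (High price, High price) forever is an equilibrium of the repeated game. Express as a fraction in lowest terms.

1/5

33/(1−δ) ≥ 38 + 13δ/(1−δ)
33 ≥ 38 − 25δ
δ ≥ 5/25 = 1/5.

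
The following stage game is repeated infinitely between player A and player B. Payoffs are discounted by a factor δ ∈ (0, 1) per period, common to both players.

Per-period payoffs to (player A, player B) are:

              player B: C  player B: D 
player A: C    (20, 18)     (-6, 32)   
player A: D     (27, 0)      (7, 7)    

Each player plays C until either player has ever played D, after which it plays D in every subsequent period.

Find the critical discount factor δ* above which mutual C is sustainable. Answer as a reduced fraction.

14/25

For player A: deviation gain 27−20 = 7, per-period punishment loss 20−7 = 13. IC gives δ ≥ 7/20.
For player B: gain 14, loss 11 per period, so δ ≥ 14/25.
The tighter constraint is player B's, so cooperation needs δ ≥ 14/25.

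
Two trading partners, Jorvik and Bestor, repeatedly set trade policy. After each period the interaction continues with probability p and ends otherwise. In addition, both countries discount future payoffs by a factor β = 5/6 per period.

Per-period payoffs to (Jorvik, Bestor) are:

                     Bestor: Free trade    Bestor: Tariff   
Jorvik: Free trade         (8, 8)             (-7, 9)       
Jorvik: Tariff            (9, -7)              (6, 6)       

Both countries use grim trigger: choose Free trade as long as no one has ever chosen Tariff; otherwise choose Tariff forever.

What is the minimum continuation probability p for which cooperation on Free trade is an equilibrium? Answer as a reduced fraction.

With continuation probability p and discount β, the effective per-period discount factor is βp.
Grim-trigger IC: βp ≥ (9−8)/(9−6) = 1/3.
So p ≥ (1/3)/(5/6) = 2/5.

2/5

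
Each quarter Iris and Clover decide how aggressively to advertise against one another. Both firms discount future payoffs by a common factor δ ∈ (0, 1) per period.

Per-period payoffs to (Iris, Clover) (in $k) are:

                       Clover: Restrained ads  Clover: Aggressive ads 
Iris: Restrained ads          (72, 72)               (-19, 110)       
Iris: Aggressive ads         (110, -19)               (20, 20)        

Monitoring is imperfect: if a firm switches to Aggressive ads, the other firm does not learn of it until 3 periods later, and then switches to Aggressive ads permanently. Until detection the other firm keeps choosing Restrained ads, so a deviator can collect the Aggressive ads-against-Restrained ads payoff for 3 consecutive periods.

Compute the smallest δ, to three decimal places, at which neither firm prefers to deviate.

0.750

Deviating for the 3 undetected periods gains 110−72 = 38 per period over cooperation, then loses 72−20 = 52 per period forever once punishment starts.
Gain: 38(1 + δ + … + δ^2); loss: 52·δ^3/(1−δ).
No profitable deviation ⇔ 38(1−δ^3) ≤ 52·δ^3, i.e. δ^3 ≥ 38/(38+52) = 19/45.
Hence δ ≥ (19/45)^(1/3) ≈ 0.750.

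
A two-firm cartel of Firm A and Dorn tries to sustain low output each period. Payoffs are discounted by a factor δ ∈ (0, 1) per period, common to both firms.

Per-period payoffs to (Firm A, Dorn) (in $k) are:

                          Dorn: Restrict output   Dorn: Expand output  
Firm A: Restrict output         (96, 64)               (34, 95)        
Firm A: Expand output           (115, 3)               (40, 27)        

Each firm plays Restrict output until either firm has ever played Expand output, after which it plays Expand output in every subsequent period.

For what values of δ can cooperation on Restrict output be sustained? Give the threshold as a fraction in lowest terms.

Firm A: cooperation gives 96 each period; deviation gives 115 once then 40 forever.
  96/(1−δ) ≥ 115 + 40δ/(1−δ) ⇒ δ ≥ 19/75.
Dorn: cooperation gives 64 each period; deviation gives 95 once then 27 forever.
  δ ≥ 31/68.
Both must hold, so the binding constraint is Dorn's: δ ≥ 31/68.

31/68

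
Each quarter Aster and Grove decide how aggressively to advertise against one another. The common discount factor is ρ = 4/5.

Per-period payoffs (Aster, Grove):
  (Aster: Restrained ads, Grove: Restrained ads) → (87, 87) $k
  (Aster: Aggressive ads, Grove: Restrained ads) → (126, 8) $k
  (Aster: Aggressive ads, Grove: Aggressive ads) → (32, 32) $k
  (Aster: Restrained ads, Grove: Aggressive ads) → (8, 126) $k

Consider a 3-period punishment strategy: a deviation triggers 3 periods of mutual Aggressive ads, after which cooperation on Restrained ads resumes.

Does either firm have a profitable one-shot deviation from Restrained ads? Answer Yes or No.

No

A one-shot deviation gives 126 now, then 32 for 3 periods, then back to 87.
Gain from deviating: (126−87) today; loss: (87−32) in each of the next 3 periods.
No-deviation condition: (87−32)(ρ+…+ρ^3) ≥ 126−87, i.e. ρ+…+ρ^3 ≥ 39/55.
At ρ = 4/5: ρ+…+ρ^3 = 1.9520 ≥ 0.7091.
So cooperation is sustainable.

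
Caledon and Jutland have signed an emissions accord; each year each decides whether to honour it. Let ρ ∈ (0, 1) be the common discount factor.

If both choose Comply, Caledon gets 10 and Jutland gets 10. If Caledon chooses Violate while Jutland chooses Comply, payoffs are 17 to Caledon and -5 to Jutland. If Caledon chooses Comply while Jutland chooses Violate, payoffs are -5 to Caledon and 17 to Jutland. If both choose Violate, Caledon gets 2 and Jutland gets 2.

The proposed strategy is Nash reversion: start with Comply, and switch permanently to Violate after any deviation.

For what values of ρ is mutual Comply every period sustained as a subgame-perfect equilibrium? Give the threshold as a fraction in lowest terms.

7/15

10/(1−ρ) ≥ 17 + 2ρ/(1−ρ)
10 ≥ 17 − 15ρ
ρ ≥ 7/15.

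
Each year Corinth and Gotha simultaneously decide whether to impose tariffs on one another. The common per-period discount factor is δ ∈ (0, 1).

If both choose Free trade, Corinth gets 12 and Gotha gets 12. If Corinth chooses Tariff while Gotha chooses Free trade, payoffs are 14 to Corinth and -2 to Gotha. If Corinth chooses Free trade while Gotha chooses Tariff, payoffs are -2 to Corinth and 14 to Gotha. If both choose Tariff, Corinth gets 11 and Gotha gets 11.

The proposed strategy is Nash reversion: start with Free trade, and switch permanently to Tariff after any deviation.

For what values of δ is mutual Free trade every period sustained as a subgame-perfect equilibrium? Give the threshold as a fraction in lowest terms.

2/3

Under grim trigger the critical discount factor is (T−C)/(T−P) with T = 14, C = 12, P = 11.
δ* = (14−12)/(14−11) = 2/3.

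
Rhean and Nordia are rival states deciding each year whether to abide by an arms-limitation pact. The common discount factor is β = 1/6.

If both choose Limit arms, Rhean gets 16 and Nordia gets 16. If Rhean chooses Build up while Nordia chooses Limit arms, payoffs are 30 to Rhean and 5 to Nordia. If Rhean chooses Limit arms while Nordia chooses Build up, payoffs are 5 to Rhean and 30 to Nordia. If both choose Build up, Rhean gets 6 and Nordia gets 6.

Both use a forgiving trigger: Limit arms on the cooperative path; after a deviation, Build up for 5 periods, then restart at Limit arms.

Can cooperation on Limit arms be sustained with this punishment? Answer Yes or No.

No

Comparing payoff streams over the 6 periods until play realigns: cooperate → 16(1+β+…+β^5); deviate → 30 + 6(β+…+β^5).
Cooperation is sustained iff (16−6)(β+…+β^5) ≥ 30−16.
β+…+β^5 = 1/6·(1−(1/6)^5)/(1−1/6) = 0.2000, and (30−16)/(16−6) = 1.4000.
0.2000 < 1.4000, so cooperation is not sustainable.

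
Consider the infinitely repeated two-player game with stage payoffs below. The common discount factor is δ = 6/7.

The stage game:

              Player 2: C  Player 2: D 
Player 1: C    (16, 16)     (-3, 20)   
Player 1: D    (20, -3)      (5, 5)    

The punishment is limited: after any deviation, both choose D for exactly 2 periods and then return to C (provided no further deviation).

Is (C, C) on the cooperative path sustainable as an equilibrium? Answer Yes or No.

Yes

A one-shot deviation gives 20 now, then 5 for 2 periods, then back to 16.
Gain from deviating: (20−16) today; loss: (16−5) in each of the next 2 periods.
No-deviation condition: (16−5)(δ+…+δ^2) ≥ 20−16, i.e. δ+…+δ^2 ≥ 4/11.
At δ = 6/7: δ+…+δ^2 = 1.5918 ≥ 0.3636.
So cooperation is sustainable.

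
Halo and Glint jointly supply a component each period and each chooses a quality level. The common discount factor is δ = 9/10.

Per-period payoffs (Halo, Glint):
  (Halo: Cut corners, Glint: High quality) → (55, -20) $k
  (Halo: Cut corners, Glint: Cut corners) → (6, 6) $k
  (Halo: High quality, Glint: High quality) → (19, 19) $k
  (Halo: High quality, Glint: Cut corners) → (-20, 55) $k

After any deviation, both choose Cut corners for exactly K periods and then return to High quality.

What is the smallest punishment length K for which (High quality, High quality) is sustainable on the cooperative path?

IC: δ(1−δ^K)/(1−δ) ≥ (55−19)/(19−6) = 36/13.
With δ = 9/10: need 1 − δ^K ≥ 36/13·(1−9/10)/(9/10), i.e. δ^K ≤ 0.6923.
Since (9/10)^3 = 0.7290 and (9/10)^4 = 0.6561, the smallest such K is 4.

4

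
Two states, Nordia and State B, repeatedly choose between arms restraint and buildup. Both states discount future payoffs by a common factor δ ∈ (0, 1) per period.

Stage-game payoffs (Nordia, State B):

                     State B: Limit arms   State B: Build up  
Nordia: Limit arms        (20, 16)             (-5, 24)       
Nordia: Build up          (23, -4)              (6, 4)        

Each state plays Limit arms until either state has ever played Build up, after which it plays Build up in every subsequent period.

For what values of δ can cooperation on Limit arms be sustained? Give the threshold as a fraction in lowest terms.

2/5

Nordia: cooperation gives 20 each period; deviation gives 23 once then 6 forever.
  20/(1−δ) ≥ 23 + 6δ/(1−δ) ⇒ δ ≥ 3/17.
State B: cooperation gives 16 each period; deviation gives 24 once then 4 forever.
  δ ≥ 8/20 = 2/5.
Both must hold, so the binding constraint is State B's: δ ≥ 2/5.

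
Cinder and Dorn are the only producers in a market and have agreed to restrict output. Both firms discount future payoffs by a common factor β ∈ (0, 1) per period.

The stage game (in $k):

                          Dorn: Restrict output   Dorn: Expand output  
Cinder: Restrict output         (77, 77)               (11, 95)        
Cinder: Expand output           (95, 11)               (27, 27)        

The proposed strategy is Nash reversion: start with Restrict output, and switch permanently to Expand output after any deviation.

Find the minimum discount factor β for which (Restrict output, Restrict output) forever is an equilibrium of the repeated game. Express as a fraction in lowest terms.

9/34

One-period gain from deviating is 95 − 77 = 18. The loss is 77 − 27 = 50 in every subsequent period, with present value 50·β/(1−β).
Deviation is unprofitable when 50·β/(1−β) ≥ 18, i.e. β/(1−β) ≥ 9/25.
Equivalently β ≥ 18/(18+50) = 9/34.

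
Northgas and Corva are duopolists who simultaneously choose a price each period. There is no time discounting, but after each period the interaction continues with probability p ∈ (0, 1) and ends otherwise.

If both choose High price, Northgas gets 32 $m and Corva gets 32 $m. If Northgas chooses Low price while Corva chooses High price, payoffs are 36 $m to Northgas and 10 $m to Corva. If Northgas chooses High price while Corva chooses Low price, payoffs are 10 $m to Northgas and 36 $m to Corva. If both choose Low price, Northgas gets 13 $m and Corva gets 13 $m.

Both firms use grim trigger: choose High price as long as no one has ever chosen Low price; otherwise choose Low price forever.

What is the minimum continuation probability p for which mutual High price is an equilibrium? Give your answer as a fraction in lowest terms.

With no time discounting, the continuation probability p plays the role of the discount factor.
Grim-trigger IC: 32/(1−p) ≥ 36 + 13p/(1−p) ⇒ p ≥ (36−32)/(36−13) = 4/23.

4/23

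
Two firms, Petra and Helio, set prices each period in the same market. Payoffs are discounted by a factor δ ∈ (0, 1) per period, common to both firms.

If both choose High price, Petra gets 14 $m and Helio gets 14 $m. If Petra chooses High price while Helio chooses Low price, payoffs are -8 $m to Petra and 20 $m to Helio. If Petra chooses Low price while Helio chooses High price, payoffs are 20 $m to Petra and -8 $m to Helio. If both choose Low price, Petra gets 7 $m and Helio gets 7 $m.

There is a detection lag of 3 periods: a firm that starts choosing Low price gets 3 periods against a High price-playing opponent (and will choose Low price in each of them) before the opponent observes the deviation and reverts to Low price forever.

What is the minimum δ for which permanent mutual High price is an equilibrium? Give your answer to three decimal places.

0.773

A deviator earns 20 for 3 periods, then 7 forever; cooperating earns 14 forever. Multiplying the IC by (1−δ):
14 ≥ 20(1−δ^3) + 7δ^3, so 13·δ^3 ≥ 6 and δ^3 ≥ 6/13.
δ ≥ (6/13)^(1/3) ≈ 0.773.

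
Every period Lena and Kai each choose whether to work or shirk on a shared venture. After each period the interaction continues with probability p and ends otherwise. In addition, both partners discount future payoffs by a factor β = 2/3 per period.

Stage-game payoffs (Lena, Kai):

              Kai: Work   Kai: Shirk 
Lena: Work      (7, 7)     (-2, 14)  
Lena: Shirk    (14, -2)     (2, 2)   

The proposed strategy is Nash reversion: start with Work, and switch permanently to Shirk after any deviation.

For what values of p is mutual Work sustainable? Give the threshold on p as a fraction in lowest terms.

7/8

Expected continuation weight on next period's payoff is β·p = 2/3·p, which plays the role of the discount factor.
Cooperation requires 2/3·p ≥ (14−7)/(14−2) = 7/12, hence p ≥ 7/8.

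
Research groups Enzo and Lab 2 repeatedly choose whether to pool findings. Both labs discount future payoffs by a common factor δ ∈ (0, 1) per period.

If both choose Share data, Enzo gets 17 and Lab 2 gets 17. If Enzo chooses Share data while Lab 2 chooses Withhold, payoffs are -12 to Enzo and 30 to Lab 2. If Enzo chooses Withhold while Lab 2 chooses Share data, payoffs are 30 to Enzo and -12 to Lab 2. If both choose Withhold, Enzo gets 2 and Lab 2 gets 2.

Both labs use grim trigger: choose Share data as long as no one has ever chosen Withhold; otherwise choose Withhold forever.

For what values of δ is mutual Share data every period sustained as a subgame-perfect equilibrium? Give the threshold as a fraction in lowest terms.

Cooperation forever yields 17 each period: 17/(1−δ).
Deviating yields 30 once, then 2 forever: 30 + 2δ/(1−δ).
No profitable deviation requires 17/(1−δ) ≥ 30 + 2δ/(1−δ).
Multiplying by (1−δ): 17 ≥ 30(1−δ) + 2δ = 30 − 28δ.
So 28δ ≥ 13, i.e. δ ≥ 13/28.

13/28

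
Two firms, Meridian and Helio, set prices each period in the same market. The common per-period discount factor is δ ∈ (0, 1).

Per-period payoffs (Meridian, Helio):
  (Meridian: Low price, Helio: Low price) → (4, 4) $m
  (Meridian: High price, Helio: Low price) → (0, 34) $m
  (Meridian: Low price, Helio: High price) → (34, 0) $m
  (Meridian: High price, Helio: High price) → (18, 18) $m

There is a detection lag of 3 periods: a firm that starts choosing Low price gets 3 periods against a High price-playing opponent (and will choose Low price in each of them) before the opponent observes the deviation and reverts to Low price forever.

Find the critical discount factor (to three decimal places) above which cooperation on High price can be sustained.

0.811

A deviator earns 34 for 3 periods, then 4 forever; cooperating earns 18 forever. Multiplying the IC by (1−δ):
18 ≥ 34(1−δ^3) + 4δ^3, so 30·δ^3 ≥ 16 and δ^3 ≥ 8/15.
δ ≥ (8/15)^(1/3) ≈ 0.811.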